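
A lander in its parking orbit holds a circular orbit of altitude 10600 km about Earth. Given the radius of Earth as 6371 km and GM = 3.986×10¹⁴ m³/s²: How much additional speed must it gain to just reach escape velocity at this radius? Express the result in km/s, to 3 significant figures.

r = 6371 + 10600 = 16971 km = 1.6971×10⁷ m.
Circular speed v_c = √(μ/r) = 4846 m/s.
Escape speed v_esc = √(2μ/r) = √2 × v_c = 6854 m/s.
Δv = v_esc − v_c = 2007 m/s = 2.007 km/s.

Δv ≈ 2.01 km/s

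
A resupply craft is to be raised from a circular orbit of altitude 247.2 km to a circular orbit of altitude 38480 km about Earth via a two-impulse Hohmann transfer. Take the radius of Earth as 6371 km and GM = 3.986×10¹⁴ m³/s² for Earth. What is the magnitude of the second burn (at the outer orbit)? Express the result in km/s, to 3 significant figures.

r₁ = 6371 + 247.2 = 6618.2 km = 6.6182×10⁶ m.
r₂ = 6371 + 38480 = 44851 km = 4.4851×10⁷ m.
Transfer ellipse a_t = (r₁ + r₂)/2 = 2.573×10⁷ m.
At r₁: circular v_c1 = √(μ/r₁) = 7761 m/s; transfer-perigee v_p = √[μ(2/r₁ − 1/a_t)] = 10250 m/s.
At r₂: circular v_c2 = √(μ/r₂) = 2981 m/s; transfer-apogee v_a = √[μ(2/r₂ − 1/a_t)] = 1512 m/s.
Δv₂ = v_c2 − v_a = 1469 m/s.
= 1.469 km/s.

Δv ≈ 1.47 km/s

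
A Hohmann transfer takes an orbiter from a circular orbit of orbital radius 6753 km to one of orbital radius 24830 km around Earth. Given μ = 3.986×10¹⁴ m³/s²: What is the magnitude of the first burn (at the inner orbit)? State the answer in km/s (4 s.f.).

r₁ = 6753 km = 6.753×10⁶ m.
r₂ = 24830 km = 2.483×10⁷ m.
Transfer ellipse a_t = (r₁ + r₂)/2 = 1.579×10⁷ m.
At r₁: circular v_c1 = √(μ/r₁) = 7683 m/s; transfer-perigee v_p = √[μ(2/r₁ − 1/a_t)] = 9634 m/s.
Δv₁ = v_p − v_c1 = 1951 m/s.
= 1.951 km/s.

Δv ≈ 1.951 km/s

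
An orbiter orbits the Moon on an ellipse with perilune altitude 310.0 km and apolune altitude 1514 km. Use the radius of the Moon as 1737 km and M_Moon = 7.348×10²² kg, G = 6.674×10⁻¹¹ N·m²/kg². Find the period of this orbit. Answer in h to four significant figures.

μ = GM = 6.674×10⁻¹¹ × 7.348×10²² = 4.904×10¹² m³/s².
r_p = 1737 + 310.0 = 2047.0 km = 2.0470×10⁶ m.
r_a = 1737 + 1514 = 3251.0 km = 3.2510×10⁶ m.
Semi-major axis a = (r_p + r_a)/2 = (2047.0 + 3251.0)/2 = 2649.0 km = 2.649×10⁶ m.
By Kepler's third law T = 2π√(a³/μ) = 2π × 1.947×10³ = 1.223×10⁴ s.
= 3.398 h.

T ≈ 3.398 h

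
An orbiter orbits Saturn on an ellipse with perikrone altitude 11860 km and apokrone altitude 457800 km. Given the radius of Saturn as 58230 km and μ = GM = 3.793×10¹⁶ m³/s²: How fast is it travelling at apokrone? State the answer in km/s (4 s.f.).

r_p = 58230 + 11860 = 70090 km = 7.0090×10⁷ m.
r_a = 58230 + 457800 = 516030 km = 5.1603×10⁸ m.
Semi-major axis a = (r_p + r_a)/2 = 2.9306×10⁵ km = 2.931×10⁸ m.
Vis-viva: v² = μ(2/r − 1/a) = 3.793×10¹⁶ × (3.876×10⁻⁹ − 3.412×10⁻⁹) = 1.758×10⁷ m²/s².
v = 4193 m/s = 4.193 km/s.

v ≈ 4.193 km/s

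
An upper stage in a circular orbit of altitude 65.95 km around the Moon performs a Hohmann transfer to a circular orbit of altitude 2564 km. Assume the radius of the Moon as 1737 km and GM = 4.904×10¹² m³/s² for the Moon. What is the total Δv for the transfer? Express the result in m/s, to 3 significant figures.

r₁ = 1737 + 65.95 = 1803.0 km = 1.8030×10⁶ m.
r₂ = 1737 + 2564 = 4301.0 km = 4.3010×10⁶ m.
Transfer ellipse a_t = (r₁ + r₂)/2 = 3.052×10⁶ m.
At r₁: circular v_c1 = √(μ/r₁) = 1649 m/s; transfer-perilune v_p = √[μ(2/r₁ − 1/a_t)] = 1958 m/s.
Δv₁ = v_p − v_c1 = 308.6 m/s.
At r₂: circular v_c2 = √(μ/r₂) = 1068 m/s; transfer-apolune v_a = √[μ(2/r₂ − 1/a_t)] = 820.7 m/s.
Δv₂ = v_c2 − v_a = 247.1 m/s.
Total Δv = Δv₁ + Δv₂ = 555.7 m/s.

Δv_total ≈ 556 m/s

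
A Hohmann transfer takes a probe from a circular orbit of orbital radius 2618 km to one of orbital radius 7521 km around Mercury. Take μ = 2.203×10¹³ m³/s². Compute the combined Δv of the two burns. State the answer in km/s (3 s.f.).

r₁ = 2618 km = 2.618×10⁶ m.
r₂ = 7521 km = 7.521×10⁶ m.
Transfer ellipse a_t = (r₁ + r₂)/2 = 5.070×10⁶ m.
At r₁: circular v_c1 = √(μ/r₁) = 2901 m/s; transfer-periherm v_p = √[μ(2/r₁ − 1/a_t)] = 3533 m/s.
Δv₁ = v_p − v_c1 = 632.4 m/s.
At r₂: circular v_c2 = √(μ/r₂) = 1711 m/s; transfer-apoherm v_a = √[μ(2/r₂ − 1/a_t)] = 1230 m/s.
Δv₂ = v_c2 − v_a = 481.6 m/s.
Total Δv = Δv₁ + Δv₂ = 1114 m/s = 1.114 km/s.

Δv_total ≈ 1.11 km/s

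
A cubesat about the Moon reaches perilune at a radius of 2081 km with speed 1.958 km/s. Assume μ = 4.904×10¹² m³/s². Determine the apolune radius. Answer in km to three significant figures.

apolune radius ≈ 9070 km

r_p = 2.081×10⁶ m.
Specific energy ε = v²/2 − μ/r = -4.397×10⁵ J/kg, so a = −μ/(2ε) = 5.577×10⁶ m.
The apsides satisfy r_p + r_a = 2a, so the apolune radius is 2a − r_p = 9.073×10⁶ m = 9072.6 km.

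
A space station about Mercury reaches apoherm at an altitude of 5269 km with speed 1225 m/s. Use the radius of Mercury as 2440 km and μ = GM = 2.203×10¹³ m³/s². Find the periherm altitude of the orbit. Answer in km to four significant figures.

periherm altitude ≈ 304.7 km

r_a = 2440 + 5269 = 7709.0 km = 7.709×10⁶ m.
Specific energy ε = v²/2 − μ/r = -2.107×10⁶ J/kg, so a = −μ/(2ε) = 5.227×10⁶ m.
The apsides satisfy r_p + r_a = 2a, so the periherm radius is 2a − r_a = 2.745×10⁶ m = 2744.7 km.
Periherm altitude = 2744.7 − 2440 = 304.71 km.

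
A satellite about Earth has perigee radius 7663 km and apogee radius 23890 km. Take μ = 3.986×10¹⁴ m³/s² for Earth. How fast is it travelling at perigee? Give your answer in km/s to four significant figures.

v ≈ 8.875 km/s

Semi-major axis a = (r_p + r_a)/2 = 15776 km = 1.578×10⁷ m.
Vis-viva: v² = μ(2/r − 1/a) = 3.986×10¹⁴ × (2.610×10⁻⁷ − 6.339×10⁻⁸) = 7.877×10⁷ m²/s².
v = 8875 m/s = 8.875 km/s.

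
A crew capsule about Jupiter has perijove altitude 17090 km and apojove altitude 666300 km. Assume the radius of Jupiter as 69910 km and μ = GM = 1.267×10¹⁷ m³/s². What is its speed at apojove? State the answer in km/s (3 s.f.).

v ≈ 6.03 km/s

r_p = 69910 + 17090 = 87000 km = 8.7000×10⁷ m.
r_a = 69910 + 666300 = 736210 km = 7.3621×10⁸ m.
Semi-major axis a = (r_p + r_a)/2 = 4.1160×10⁵ km = 4.116×10⁸ m.
Vis-viva: v² = μ(2/r − 1/a) = 1.267×10¹⁷ × (2.717×10⁻⁹ − 2.430×10⁻⁹) = 3.638×10⁷ m²/s².
v = 6031 m/s = 6.031 km/s.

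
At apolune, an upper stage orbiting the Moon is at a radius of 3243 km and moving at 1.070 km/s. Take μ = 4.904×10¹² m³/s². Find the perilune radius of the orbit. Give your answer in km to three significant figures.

perilune radius ≈ 1980 km

r_a = 3.243×10⁶ m.
Specific energy ε = v²/2 − μ/r = -9.397×10⁵ J/kg, so a = −μ/(2ε) = 2.609×10⁶ m.
The apsides satisfy r_p + r_a = 2a, so the perilune radius is 2a − r_a = 1.976×10⁶ m = 1975.5 km.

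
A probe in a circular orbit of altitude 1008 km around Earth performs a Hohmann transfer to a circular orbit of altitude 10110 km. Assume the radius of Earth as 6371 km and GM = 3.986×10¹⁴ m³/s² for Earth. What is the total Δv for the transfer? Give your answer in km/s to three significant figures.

r₁ = 6371 + 1008 = 7379.0 km = 7.3790×10⁶ m.
r₂ = 6371 + 10110 = 16481 km = 1.6481×10⁷ m.
Transfer ellipse a_t = (r₁ + r₂)/2 = 1.193×10⁷ m.
At r₁: circular v_c1 = √(μ/r₁) = 7350 m/s; transfer-perigee v_p = √[μ(2/r₁ − 1/a_t)] = 8639 m/s.
Δv₁ = v_p − v_c1 = 1289 m/s.
At r₂: circular v_c2 = √(μ/r₂) = 4918 m/s; transfer-apogee v_a = √[μ(2/r₂ − 1/a_t)] = 3868 m/s.
Δv₂ = v_c2 − v_a = 1050 m/s.
Total Δv = Δv₁ + Δv₂ = 2339 m/s = 2.339 km/s.

Δv_total ≈ 2.34 km/s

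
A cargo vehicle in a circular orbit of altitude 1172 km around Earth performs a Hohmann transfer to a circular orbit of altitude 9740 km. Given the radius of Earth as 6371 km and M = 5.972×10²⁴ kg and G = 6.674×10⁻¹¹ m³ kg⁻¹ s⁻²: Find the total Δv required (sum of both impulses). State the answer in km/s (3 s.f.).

Δv_total ≈ 2.22 km/s

μ = GM = 6.674×10⁻¹¹ × 5.972×10²⁴ = 3.986×10¹⁴ m³/s².
r₁ = 6371 + 1172 = 7543.0 km = 7.5430×10⁶ m.
r₂ = 6371 + 9740 = 16111 km = 1.6111×10⁷ m.
Transfer ellipse a_t = (r₁ + r₂)/2 = 1.183×10⁷ m.
At r₁: circular v_c1 = √(μ/r₁) = 7269 m/s; transfer-perigee v_p = √[μ(2/r₁ − 1/a_t)] = 8484 m/s.
Δv₁ = v_p − v_c1 = 1215 m/s.
At r₂: circular v_c2 = √(μ/r₂) = 4974 m/s; transfer-apogee v_a = √[μ(2/r₂ − 1/a_t)] = 3972 m/s.
Δv₂ = v_c2 − v_a = 1002 m/s.
Total Δv = Δv₁ + Δv₂ = 2217 m/s = 2.217 km/s.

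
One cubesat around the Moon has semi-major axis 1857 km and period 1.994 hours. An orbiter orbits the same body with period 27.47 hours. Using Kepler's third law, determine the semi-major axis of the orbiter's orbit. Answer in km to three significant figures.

a₂ ≈ 10700 km

Kepler's third law: a³ ∝ T², so a₂ = a₁ (T₂/T₁)^(2/3).
T₂/T₁ = 13.78, (T₂/T₁)^(2/3) = 5.747.
a₂ = 1857 × 5.747 = 10670 km.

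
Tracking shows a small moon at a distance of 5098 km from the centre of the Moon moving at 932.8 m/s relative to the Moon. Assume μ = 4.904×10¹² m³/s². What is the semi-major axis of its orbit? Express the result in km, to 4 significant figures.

a ≈ 4654 km

r = 5.098×10⁶ m.
Specific orbital energy ε = v²/2 − μ/r = (932.8)²/2 − 4.904×10¹²/5.098×10⁶ = -5.269×10⁵ J/kg.
Since ε = −μ/(2a), a = −μ/(2ε) = 4.654×10⁶ m = 4653.7 km.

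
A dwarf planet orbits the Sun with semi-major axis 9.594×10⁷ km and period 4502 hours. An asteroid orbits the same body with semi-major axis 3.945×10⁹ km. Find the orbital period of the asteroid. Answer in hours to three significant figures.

Kepler's third law: T² ∝ a³, so T₂ = T₁ (a₂/a₁)^(3/2).
a₂/a₁ = 41.12, (a₂/a₁)^(3/2) = 263.7.
T₂ = 4502 × 263.7 = 1.187×10⁶ hours.

T₂ ≈ 1.19×10⁶ hours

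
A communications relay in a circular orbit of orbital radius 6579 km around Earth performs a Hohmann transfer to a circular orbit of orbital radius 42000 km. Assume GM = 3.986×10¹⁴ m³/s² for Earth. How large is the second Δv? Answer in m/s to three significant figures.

Δv ≈ 1480 m/s

r₁ = 6579 km = 6.579×10⁶ m.
r₂ = 42000 km = 4.200×10⁷ m.
Transfer ellipse a_t = (r₁ + r₂)/2 = 2.429×10⁷ m.
At r₁: circular v_c1 = √(μ/r₁) = 7784 m/s; transfer-perigee v_p = √[μ(2/r₁ − 1/a_t)] = 10240 m/s.
At r₂: circular v_c2 = √(μ/r₂) = 3081 m/s; transfer-apogee v_a = √[μ(2/r₂ − 1/a_t)] = 1603 m/s.
Δv₂ = v_c2 − v_a = 1477 m/s.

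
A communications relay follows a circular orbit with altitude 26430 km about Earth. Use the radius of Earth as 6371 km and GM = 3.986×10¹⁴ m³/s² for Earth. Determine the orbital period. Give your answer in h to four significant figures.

r = 6371 + 26430 = 32801 km = 3.2801×10⁷ m.
Kepler's third law: T = 2π√(r³/μ) = 2π√((3.280×10⁷)³ / 3.986×10¹⁴).
r³/μ = 8.854×10⁷ s², so T = 2π × 9.409×10³ = 5.912×10⁴ s.
Converting: 5.912×10⁴ s ÷ 3600 = 16.42 h.

T ≈ 16.42 h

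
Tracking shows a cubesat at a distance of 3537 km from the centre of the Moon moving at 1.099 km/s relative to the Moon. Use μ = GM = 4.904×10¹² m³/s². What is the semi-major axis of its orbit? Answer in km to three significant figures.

a ≈ 3130 km

r = 3.537×10⁶ m.
Vis-viva rearranged: 1/a = 2/r − v²/μ = 5.655×10⁻⁷ − 2.463×10⁻⁷ = 3.192×10⁻⁷ m⁻¹.
a = 3.133×10⁶ m = 3133.2 km.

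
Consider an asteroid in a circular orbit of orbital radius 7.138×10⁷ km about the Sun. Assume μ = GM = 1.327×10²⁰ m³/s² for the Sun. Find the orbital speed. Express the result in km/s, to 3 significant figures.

r = 7.138×10⁷ km = 7.138×10¹⁰ m.
For a circular orbit v = √(μ/r) = √(1.327×10²⁰ / 7.138×10¹⁰) = √(1.859×10⁹) = 43120 m/s.
That is 43.12 km/s.

v ≈ 43.1 km/s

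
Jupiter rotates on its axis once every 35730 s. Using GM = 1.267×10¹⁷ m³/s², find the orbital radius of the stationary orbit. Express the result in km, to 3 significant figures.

A synchronous orbit has period T, so by Kepler's third law a = (μT²/4π²)^(1/3).
μT²/4π² = 1.267×10¹⁷ × (3.573×10⁴)² / 39.48 = 4.097×10²⁴ m³.
a = 1.600×10⁸ m = 1.6002×10⁵ km.

r_sync ≈ 1.60×10⁵ km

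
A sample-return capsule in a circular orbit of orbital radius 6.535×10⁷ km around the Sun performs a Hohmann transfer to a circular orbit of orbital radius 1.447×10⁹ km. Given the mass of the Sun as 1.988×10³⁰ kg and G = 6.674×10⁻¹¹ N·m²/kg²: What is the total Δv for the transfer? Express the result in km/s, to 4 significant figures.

μ = GM = 6.674×10⁻¹¹ × 1.988×10³⁰ = 1.327×10²⁰ m³/s².
r₁ = 6.535×10⁷ km = 6.535×10¹⁰ m.
r₂ = 1.447×10⁹ km = 1.447×10¹² m.
Transfer ellipse a_t = (r₁ + r₂)/2 = 7.562×10¹¹ m.
At r₁: circular v_c1 = √(μ/r₁) = 45060 m/s; transfer-perihelion v_p = √[μ(2/r₁ − 1/a_t)] = 62330 m/s.
Δv₁ = v_p − v_c1 = 17270 m/s.
At r₂: circular v_c2 = √(μ/r₂) = 9576 m/s; transfer-aphelion v_a = √[μ(2/r₂ − 1/a_t)] = 2815 m/s.
Δv₂ = v_c2 − v_a = 6761 m/s.
Total Δv = Δv₁ + Δv₂ = 24030 m/s = 24.03 km/s.

Δv_total ≈ 24.03 km/s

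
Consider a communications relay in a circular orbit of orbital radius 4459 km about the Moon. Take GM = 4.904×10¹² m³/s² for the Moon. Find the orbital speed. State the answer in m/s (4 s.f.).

r = 4459 km = 4.459×10⁶ m.
For a circular orbit v = √(μ/r) = √(4.904×10¹² / 4.459×10⁶) = √(1.100×10⁶) = 1049 m/s.

v ≈ 1049 m/s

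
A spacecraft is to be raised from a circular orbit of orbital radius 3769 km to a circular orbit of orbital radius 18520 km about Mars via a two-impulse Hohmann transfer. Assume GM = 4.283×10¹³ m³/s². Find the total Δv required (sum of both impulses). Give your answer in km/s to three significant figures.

r₁ = 3769 km = 3.769×10⁶ m.
r₂ = 18520 km = 1.852×10⁷ m.
Transfer ellipse a_t = (r₁ + r₂)/2 = 1.114×10⁷ m.
At r₁: circular v_c1 = √(μ/r₁) = 3371 m/s; transfer-periapsis v_p = √[μ(2/r₁ − 1/a_t)] = 4346 m/s.
Δv₁ = v_p − v_c1 = 974.6 m/s.
At r₂: circular v_c2 = √(μ/r₂) = 1521 m/s; transfer-apoapsis v_a = √[μ(2/r₂ − 1/a_t)] = 884.4 m/s.
Δv₂ = v_c2 − v_a = 636.4 m/s.
Total Δv = Δv₁ + Δv₂ = 1611 m/s = 1.611 km/s.

Δv_total ≈ 1.61 km/s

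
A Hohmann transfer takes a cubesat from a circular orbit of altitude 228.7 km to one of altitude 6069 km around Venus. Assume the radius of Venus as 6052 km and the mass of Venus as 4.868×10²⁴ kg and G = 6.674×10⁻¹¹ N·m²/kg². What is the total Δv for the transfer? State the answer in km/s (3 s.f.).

μ = GM = 6.674×10⁻¹¹ × 4.868×10²⁴ = 3.249×10¹⁴ m³/s².
r₁ = 6052 + 228.7 = 6280.7 km = 6.2807×10⁶ m.
r₂ = 6052 + 6069 = 12121 km = 1.2121×10⁷ m.
Transfer ellipse a_t = (r₁ + r₂)/2 = 9.201×10⁶ m.
At r₁: circular v_c1 = √(μ/r₁) = 7192 m/s; transfer-periapsis v_p = √[μ(2/r₁ − 1/a_t)] = 8255 m/s.
Δv₁ = v_p − v_c1 = 1063 m/s.
At r₂: circular v_c2 = √(μ/r₂) = 5177 m/s; transfer-apoapsis v_a = √[μ(2/r₂ − 1/a_t)] = 4277 m/s.
Δv₂ = v_c2 − v_a = 899.8 m/s.
Total Δv = Δv₁ + Δv₂ = 1963 m/s = 1.963 km/s.

Δv_total ≈ 1.96 km/s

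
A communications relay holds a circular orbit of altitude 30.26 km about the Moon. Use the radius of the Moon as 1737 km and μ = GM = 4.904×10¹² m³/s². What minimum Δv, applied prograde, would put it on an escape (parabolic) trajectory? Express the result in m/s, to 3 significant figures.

r = 1737 + 30.26 = 1767.3 km = 1.7673×10⁶ m.
Circular speed v_c = √(μ/r) = 1666 m/s.
Escape speed v_esc = √(2μ/r) = √2 × v_c = 2356 m/s.
Δv = v_esc − v_c = 690.0 m/s.

Δv ≈ 690 m/s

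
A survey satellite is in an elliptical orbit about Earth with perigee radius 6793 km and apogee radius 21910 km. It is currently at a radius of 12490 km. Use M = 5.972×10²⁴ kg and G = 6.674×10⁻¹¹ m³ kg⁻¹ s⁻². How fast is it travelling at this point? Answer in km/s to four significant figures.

μ = GM = 6.674×10⁻¹¹ × 5.972×10²⁴ = 3.986×10¹⁴ m³/s².
Semi-major axis a = (r_p + r_a)/2 = 14352 km = 1.435×10⁷ m.
Vis-viva: v² = μ(2/r − 1/a) = 3.986×10¹⁴ × (1.601×10⁻⁷ − 6.968×10⁻⁸) = 3.605×10⁷ m²/s².
v = 6004 m/s = 6.004 km/s.

v ≈ 6.004 km/s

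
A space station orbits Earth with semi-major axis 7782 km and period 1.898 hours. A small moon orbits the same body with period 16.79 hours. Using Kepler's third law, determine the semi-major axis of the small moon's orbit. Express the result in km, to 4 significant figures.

a₂ ≈ 33290 km

Kepler's third law: a³ ∝ T², so a₂ = a₁ (T₂/T₁)^(2/3).
T₂/T₁ = 8.846, (T₂/T₁)^(2/3) = 4.277.
a₂ = 7782 × 4.277 = 33290 km.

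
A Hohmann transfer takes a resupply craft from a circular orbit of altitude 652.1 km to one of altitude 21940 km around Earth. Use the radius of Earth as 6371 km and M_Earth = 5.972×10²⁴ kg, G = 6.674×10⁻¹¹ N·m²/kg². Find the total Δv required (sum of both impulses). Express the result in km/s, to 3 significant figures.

Δv_total ≈ 3.39 km/s

μ = GM = 6.674×10⁻¹¹ × 5.972×10²⁴ = 3.986×10¹⁴ m³/s².
r₁ = 6371 + 652.1 = 7023.1 km = 7.0231×10⁶ m.
r₂ = 6371 + 21940 = 28311 km = 2.8311×10⁷ m.
Transfer ellipse a_t = (r₁ + r₂)/2 = 1.767×10⁷ m.
At r₁: circular v_c1 = √(μ/r₁) = 7533 m/s; transfer-perigee v_p = √[μ(2/r₁ − 1/a_t)] = 9536 m/s.
Δv₁ = v_p − v_c1 = 2003 m/s.
At r₂: circular v_c2 = √(μ/r₂) = 3752 m/s; transfer-apogee v_a = √[μ(2/r₂ − 1/a_t)] = 2366 m/s.
Δv₂ = v_c2 − v_a = 1386 m/s.
Total Δv = Δv₁ + Δv₂ = 3389 m/s = 3.389 km/s.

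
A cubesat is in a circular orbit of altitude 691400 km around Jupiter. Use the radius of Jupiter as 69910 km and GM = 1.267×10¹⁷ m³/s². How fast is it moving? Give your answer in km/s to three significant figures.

r = 69910 + 691400 = 761310 km = 7.6131×10⁸ m.
For a circular orbit v = √(μ/r) = √(1.267×10¹⁷ / 7.613×10⁸) = √(1.664×10⁸) = 12900 m/s.
That is 12.90 km/s.

v ≈ 12.9 km/s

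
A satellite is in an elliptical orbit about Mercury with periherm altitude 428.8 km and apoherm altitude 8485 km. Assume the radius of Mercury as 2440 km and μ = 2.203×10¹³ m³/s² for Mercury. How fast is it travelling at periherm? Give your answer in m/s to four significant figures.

v ≈ 3488 m/s

r_p = 2440 + 428.8 = 2868.8 km = 2.8688×10⁶ m.
r_a = 2440 + 8485 = 10925 km = 1.0925×10⁷ m.
Semi-major axis a = (r_p + r_a)/2 = 6896.9 km = 6.897×10⁶ m.
Vis-viva: v² = μ(2/r − 1/a) = 2.203×10¹³ × (6.972×10⁻⁷ − 1.450×10⁻⁷) = 1.216×10⁷ m²/s².
v = 3488 m/s.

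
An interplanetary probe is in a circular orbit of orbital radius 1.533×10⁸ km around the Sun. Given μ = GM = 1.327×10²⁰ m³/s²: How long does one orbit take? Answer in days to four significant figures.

T ≈ 378.9 days

r = 1.533×10⁸ km = 1.533×10¹¹ m.
Kepler's third law: T = 2π√(r³/μ) = 2π√((1.533×10¹¹)³ / 1.327×10²⁰).
r³/μ = 2.715×10¹³ s², so T = 2π × 5.210×10⁶ = 3.274×10⁷ s.
Converting: 3.274×10⁷ s ÷ 86400 = 378.9 days.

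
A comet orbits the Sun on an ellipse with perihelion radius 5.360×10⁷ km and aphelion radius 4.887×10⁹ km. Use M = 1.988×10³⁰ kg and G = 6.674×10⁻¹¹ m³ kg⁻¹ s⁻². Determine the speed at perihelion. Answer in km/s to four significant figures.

v ≈ 69.98 km/s

μ = GM = 6.674×10⁻¹¹ × 1.988×10³⁰ = 1.327×10²⁰ m³/s².
Semi-major axis a = (r_p + r_a)/2 = 2.4703×10⁹ km = 2.470×10¹² m.
Vis-viva: v² = μ(2/r − 1/a) = 1.327×10²⁰ × (3.731×10⁻¹¹ − 4.048×10⁻¹³) = 4.897×10⁹ m²/s².
v = 69980 m/s = 69.98 km/s.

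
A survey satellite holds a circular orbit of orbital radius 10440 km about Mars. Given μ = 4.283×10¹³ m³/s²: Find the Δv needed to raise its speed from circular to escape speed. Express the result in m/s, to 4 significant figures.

Δv ≈ 839.0 m/s

r = 10440 km = 1.044×10⁷ m.
Circular speed v_c = √(μ/r) = 2025 m/s.
Escape speed v_esc = √(2μ/r) = √2 × v_c = 2864 m/s.
Δv = v_esc − v_c = 839.0 m/s.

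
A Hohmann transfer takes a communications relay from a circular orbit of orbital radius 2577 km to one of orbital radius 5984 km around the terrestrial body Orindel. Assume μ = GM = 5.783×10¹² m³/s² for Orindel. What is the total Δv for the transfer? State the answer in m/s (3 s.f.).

Δv_total ≈ 493 m/s

r₁ = 2577 km = 2.577×10⁶ m.
r₂ = 5984 km = 5.984×10⁶ m.
Transfer ellipse a_t = (r₁ + r₂)/2 = 4.280×10⁶ m.
At r₁: circular v_c1 = √(μ/r₁) = 1498 m/s; transfer-periapsis v_p = √[μ(2/r₁ − 1/a_t)] = 1771 m/s.
Δv₁ = v_p − v_c1 = 273.2 m/s.
At r₂: circular v_c2 = √(μ/r₂) = 983.1 m/s; transfer-apoapsis v_a = √[μ(2/r₂ − 1/a_t)] = 762.8 m/s.
Δv₂ = v_c2 − v_a = 220.3 m/s.
Total Δv = Δv₁ + Δv₂ = 493.5 m/s.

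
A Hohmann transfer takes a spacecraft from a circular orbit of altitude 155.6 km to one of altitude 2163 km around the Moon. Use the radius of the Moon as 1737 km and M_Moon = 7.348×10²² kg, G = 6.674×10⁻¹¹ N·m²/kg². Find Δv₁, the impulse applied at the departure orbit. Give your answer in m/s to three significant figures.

μ = GM = 6.674×10⁻¹¹ × 7.348×10²² = 4.904×10¹² m³/s².
r₁ = 1737 + 155.6 = 1892.6 km = 1.8926×10⁶ m.
r₂ = 1737 + 2163 = 3900.0 km = 3.9000×10⁶ m.
Transfer ellipse a_t = (r₁ + r₂)/2 = 2.896×10⁶ m.
At r₁: circular v_c1 = √(μ/r₁) = 1610 m/s; transfer-perilune v_p = √[μ(2/r₁ − 1/a_t)] = 1868 m/s.
Δv₁ = v_p − v_c1 = 258.2 m/s.

Δv ≈ 258 m/s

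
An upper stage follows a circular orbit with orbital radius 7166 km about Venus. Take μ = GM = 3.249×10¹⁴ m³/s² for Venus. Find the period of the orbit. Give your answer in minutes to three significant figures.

T ≈ 111 minutes

r = 7166 km = 7.166×10⁶ m.
Kepler's third law: T = 2π√(r³/μ) = 2π√((7.166×10⁶)³ / 3.249×10¹⁴).
r³/μ = 1.133×10⁶ s², so T = 2π × 1.064×10³ = 6.687×10³ s.
Converting: 6.687×10³ s ÷ 60.00 = 111.4 minutes.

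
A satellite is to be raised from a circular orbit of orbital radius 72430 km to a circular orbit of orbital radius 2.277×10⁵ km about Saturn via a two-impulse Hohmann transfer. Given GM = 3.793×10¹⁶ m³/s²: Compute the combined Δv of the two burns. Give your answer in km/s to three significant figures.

Δv_total ≈ 9.24 km/s

r₁ = 72430 km = 7.243×10⁷ m.
r₂ = 2.277×10⁵ km = 2.277×10⁸ m.
Transfer ellipse a_t = (r₁ + r₂)/2 = 1.501×10⁸ m.
At r₁: circular v_c1 = √(μ/r₁) = 22880 m/s; transfer-perikrone v_p = √[μ(2/r₁ − 1/a_t)] = 28190 m/s.
Δv₁ = v_p − v_c1 = 5305 m/s.
At r₂: circular v_c2 = √(μ/r₂) = 12910 m/s; transfer-apokrone v_a = √[μ(2/r₂ − 1/a_t)] = 8967 m/s.
Δv₂ = v_c2 − v_a = 3940 m/s.
Total Δv = Δv₁ + Δv₂ = 9245 m/s = 9.245 km/s.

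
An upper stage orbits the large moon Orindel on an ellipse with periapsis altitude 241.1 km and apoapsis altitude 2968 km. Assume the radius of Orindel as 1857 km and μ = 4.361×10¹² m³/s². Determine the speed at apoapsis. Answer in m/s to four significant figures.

v ≈ 740.2 m/s

r_p = 1857 + 241.1 = 2098.1 km = 2.0981×10⁶ m.
r_a = 1857 + 2968 = 4825.0 km = 4.8250×10⁶ m.
Semi-major axis a = (r_p + r_a)/2 = 3461.6 km = 3.462×10⁶ m.
Vis-viva: v² = μ(2/r − 1/a) = 4.361×10¹² × (4.145×10⁻⁷ − 2.889×10⁻⁷) = 5.478×10⁵ m²/s².
v = 740.2 m/s.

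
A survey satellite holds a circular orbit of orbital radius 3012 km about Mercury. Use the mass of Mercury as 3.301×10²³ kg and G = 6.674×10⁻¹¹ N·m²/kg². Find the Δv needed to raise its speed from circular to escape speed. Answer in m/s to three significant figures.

μ = GM = 6.674×10⁻¹¹ × 3.301×10²³ = 2.203×10¹³ m³/s².
r = 3012 km = 3.012×10⁶ m.
Circular speed v_c = √(μ/r) = 2705 m/s.
Escape speed v_esc = √(2μ/r) = √2 × v_c = 3825 m/s.
Δv = v_esc − v_c = 1120 m/s.

Δv ≈ 1120 m/s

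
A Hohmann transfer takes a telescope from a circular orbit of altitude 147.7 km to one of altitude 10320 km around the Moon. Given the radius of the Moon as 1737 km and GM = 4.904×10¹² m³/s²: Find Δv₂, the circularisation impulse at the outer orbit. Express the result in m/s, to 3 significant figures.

Δv ≈ 306 m/s

r₁ = 1737 + 147.7 = 1884.7 km = 1.8847×10⁶ m.
r₂ = 1737 + 10320 = 12057 km = 1.2057×10⁷ m.
Transfer ellipse a_t = (r₁ + r₂)/2 = 6.971×10⁶ m.
At r₁: circular v_c1 = √(μ/r₁) = 1613 m/s; transfer-perilune v_p = √[μ(2/r₁ − 1/a_t)] = 2121 m/s.
At r₂: circular v_c2 = √(μ/r₂) = 637.8 m/s; transfer-apolune v_a = √[μ(2/r₂ − 1/a_t)] = 331.6 m/s.
Δv₂ = v_c2 − v_a = 306.1 m/s.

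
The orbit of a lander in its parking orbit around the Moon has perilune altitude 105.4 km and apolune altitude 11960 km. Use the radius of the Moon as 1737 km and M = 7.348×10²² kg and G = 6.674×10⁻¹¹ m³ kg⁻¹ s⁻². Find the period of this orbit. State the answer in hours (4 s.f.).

μ = GM = 6.674×10⁻¹¹ × 7.348×10²² = 4.904×10¹² m³/s².
r_p = 1737 + 105.4 = 1842.4 km = 1.8424×10⁶ m.
r_a = 1737 + 11960 = 13697 km = 1.3697×10⁷ m.
Semi-major axis a = (r_p + r_a)/2 = (1842.4 + 13697)/2 = 7769.7 km = 7.770×10⁶ m.
By Kepler's third law T = 2π√(a³/μ) = 2π × 9.780×10³ = 6.145×10⁴ s.
= 17.07 hours.

T ≈ 17.07 hours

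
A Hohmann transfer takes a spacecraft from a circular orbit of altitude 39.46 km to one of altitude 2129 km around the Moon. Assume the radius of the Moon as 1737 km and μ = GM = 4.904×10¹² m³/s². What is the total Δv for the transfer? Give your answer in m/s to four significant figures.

Δv_total ≈ 516.0 m/s

r₁ = 1737 + 39.46 = 1776.5 km = 1.7765×10⁶ m.
r₂ = 1737 + 2129 = 3866.0 km = 3.8660×10⁶ m.
Transfer ellipse a_t = (r₁ + r₂)/2 = 2.821×10⁶ m.
At r₁: circular v_c1 = √(μ/r₁) = 1661 m/s; transfer-perilune v_p = √[μ(2/r₁ − 1/a_t)] = 1945 m/s.
Δv₁ = v_p − v_c1 = 283.5 m/s.
At r₂: circular v_c2 = √(μ/r₂) = 1126 m/s; transfer-apolune v_a = √[μ(2/r₂ − 1/a_t)] = 893.7 m/s.
Δv₂ = v_c2 − v_a = 232.6 m/s.
Total Δv = Δv₁ + Δv₂ = 516.0 m/s.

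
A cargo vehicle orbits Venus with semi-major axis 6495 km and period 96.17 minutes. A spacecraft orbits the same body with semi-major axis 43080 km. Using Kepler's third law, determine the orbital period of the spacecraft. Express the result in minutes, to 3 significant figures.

Kepler's third law: T² ∝ a³, so T₂ = T₁ (a₂/a₁)^(3/2).
a₂/a₁ = 6.633, (a₂/a₁)^(3/2) = 17.08.
T₂ = 96.17 × 17.08 = 1643 minutes.

T₂ ≈ 1640 minutes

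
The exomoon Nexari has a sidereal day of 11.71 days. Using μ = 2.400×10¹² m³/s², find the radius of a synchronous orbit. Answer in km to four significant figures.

T = 11.71 days = 1.012×10⁶ s.
A synchronous orbit has period T, so by Kepler's third law a = (μT²/4π²)^(1/3).
μT²/4π² = 2.400×10¹² × (1.012×10⁶)² / 39.48 = 6.223×10²² m³.
a = 3.963×10⁷ m = 39628 km.

r_sync ≈ 39630 km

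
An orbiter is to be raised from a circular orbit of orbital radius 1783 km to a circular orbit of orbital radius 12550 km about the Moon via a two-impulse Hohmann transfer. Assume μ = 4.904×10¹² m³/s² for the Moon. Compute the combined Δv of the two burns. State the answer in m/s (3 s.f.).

r₁ = 1783 km = 1.783×10⁶ m.
r₂ = 12550 km = 1.255×10⁷ m.
Transfer ellipse a_t = (r₁ + r₂)/2 = 7.166×10⁶ m.
At r₁: circular v_c1 = √(μ/r₁) = 1658 m/s; transfer-perilune v_p = √[μ(2/r₁ − 1/a_t)] = 2195 m/s.
Δv₁ = v_p − v_c1 = 536.2 m/s.
At r₂: circular v_c2 = √(μ/r₂) = 625.1 m/s; transfer-apolune v_a = √[μ(2/r₂ − 1/a_t)] = 311.8 m/s.
Δv₂ = v_c2 − v_a = 313.3 m/s.
Total Δv = Δv₁ + Δv₂ = 849.5 m/s.

Δv_total ≈ 850 m/s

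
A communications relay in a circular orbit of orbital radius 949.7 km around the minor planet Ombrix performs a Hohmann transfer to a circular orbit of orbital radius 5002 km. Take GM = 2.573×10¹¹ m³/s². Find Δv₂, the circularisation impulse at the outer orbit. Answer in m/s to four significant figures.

Δv ≈ 98.68 m/s

r₁ = 949.7 km = 9.497×10⁵ m.
r₂ = 5002 km = 5.002×10⁶ m.
Transfer ellipse a_t = (r₁ + r₂)/2 = 2.976×10⁶ m.
At r₁: circular v_c1 = √(μ/r₁) = 520.5 m/s; transfer-periapsis v_p = √[μ(2/r₁ − 1/a_t)] = 674.8 m/s.
At r₂: circular v_c2 = √(μ/r₂) = 226.8 m/s; transfer-apoapsis v_a = √[μ(2/r₂ − 1/a_t)] = 128.1 m/s.
Δv₂ = v_c2 − v_a = 98.68 m/s.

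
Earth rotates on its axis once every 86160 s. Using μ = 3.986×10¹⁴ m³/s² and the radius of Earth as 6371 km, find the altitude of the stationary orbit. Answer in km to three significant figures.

A synchronous orbit has period T, so by Kepler's third law a = (μT²/4π²)^(1/3).
μT²/4π² = 3.986×10¹⁴ × (8.616×10⁴)² / 39.48 = 7.495×10²² m³.
a = 4.216×10⁷ m = 42163 km.
Altitude h = a − R = 42163 − 6371 = 35792 km.

h_sync ≈ 35800 km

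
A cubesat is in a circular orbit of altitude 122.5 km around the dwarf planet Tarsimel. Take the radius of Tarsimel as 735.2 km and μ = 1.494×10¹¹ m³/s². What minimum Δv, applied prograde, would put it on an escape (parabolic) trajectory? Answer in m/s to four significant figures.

r = 735.2 + 122.5 = 857.70 km = 8.5770×10⁵ m.
Circular speed v_c = √(μ/r) = 417.4 m/s.
Escape speed v_esc = √(2μ/r) = √2 × v_c = 590.2 m/s.
Δv = v_esc − v_c = 172.9 m/s.

Δv ≈ 172.9 m/s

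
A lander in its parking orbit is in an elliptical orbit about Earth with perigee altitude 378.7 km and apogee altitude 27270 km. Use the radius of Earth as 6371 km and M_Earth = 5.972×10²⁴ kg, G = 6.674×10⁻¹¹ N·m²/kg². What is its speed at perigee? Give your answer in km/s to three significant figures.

μ = GM = 6.674×10⁻¹¹ × 5.972×10²⁴ = 3.986×10¹⁴ m³/s².
r_p = 6371 + 378.7 = 6749.7 km = 6.7497×10⁶ m.
r_a = 6371 + 27270 = 33641 km = 3.3641×10⁷ m.
Semi-major axis a = (r_p + r_a)/2 = 20195 km = 2.020×10⁷ m.
Vis-viva: v² = μ(2/r − 1/a) = 3.986×10¹⁴ × (2.963×10⁻⁷ − 4.952×10⁻⁸) = 9.836×10⁷ m²/s².
v = 9918 m/s = 9.918 km/s.

v ≈ 9.92 km/s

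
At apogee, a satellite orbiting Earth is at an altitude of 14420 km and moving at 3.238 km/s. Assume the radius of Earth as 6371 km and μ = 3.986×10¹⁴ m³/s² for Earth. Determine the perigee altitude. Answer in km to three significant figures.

perigee altitude ≈ 1450 km

r_a = 6371 + 14420 = 20791 km = 2.079×10⁷ m.
Specific energy ε = v²/2 − μ/r = -1.393×10⁷ J/kg, so a = −μ/(2ε) = 1.431×10⁷ m.
The apsides satisfy r_p + r_a = 2a, so the perigee radius is 2a − r_a = 7.825×10⁶ m = 7824.7 km.
Perigee altitude = 7824.7 − 6371 = 1453.7 km.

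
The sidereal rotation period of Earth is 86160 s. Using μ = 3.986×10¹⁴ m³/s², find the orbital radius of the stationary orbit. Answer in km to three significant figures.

A synchronous orbit has period T, so by Kepler's third law a = (μT²/4π²)^(1/3).
μT²/4π² = 3.986×10¹⁴ × (8.616×10⁴)² / 39.48 = 7.495×10²² m³.
a = 4.216×10⁷ m = 42163 km.

r_sync ≈ 42200 km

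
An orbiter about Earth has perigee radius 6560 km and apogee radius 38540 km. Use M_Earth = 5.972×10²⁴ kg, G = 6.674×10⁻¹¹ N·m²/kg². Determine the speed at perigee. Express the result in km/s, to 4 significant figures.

μ = GM = 6.674×10⁻¹¹ × 5.972×10²⁴ = 3.986×10¹⁴ m³/s².
Semi-major axis a = (r_p + r_a)/2 = 22550 km = 2.255×10⁷ m.
Vis-viva: v² = μ(2/r − 1/a) = 3.986×10¹⁴ × (3.049×10⁻⁷ − 4.435×10⁻⁸) = 1.038×10⁸ m²/s².
v = 10190 m/s = 10.19 km/s.

v ≈ 10.19 km/s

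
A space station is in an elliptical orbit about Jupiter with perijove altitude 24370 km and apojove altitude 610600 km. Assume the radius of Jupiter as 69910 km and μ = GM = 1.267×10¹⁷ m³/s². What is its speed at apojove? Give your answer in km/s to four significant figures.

r_p = 69910 + 24370 = 94280 km = 9.4280×10⁷ m.
r_a = 69910 + 610600 = 680510 km = 6.8051×10⁸ m.
Semi-major axis a = (r_p + r_a)/2 = 3.8740×10⁵ km = 3.874×10⁸ m.
Vis-viva: v² = μ(2/r − 1/a) = 1.267×10¹⁷ × (2.939×10⁻⁹ − 2.581×10⁻⁹) = 4.531×10⁷ m²/s².
v = 6731 m/s = 6.731 km/s.

v ≈ 6.731 km/s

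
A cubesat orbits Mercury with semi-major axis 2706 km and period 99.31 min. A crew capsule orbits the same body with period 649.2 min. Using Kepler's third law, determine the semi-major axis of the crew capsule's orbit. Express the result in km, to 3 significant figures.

a₂ ≈ 9460 km

Kepler's third law: a³ ∝ T², so a₂ = a₁ (T₂/T₁)^(2/3).
T₂/T₁ = 6.537, (T₂/T₁)^(2/3) = 3.496.
a₂ = 2706 × 3.496 = 9461 km.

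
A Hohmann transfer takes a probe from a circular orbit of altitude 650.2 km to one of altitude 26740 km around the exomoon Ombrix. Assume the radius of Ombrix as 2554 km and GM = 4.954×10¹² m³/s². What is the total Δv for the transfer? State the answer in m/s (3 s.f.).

r₁ = 2554 + 650.2 = 3204.2 km = 3.2042×10⁶ m.
r₂ = 2554 + 26740 = 29294 km = 2.9294×10⁷ m.
Transfer ellipse a_t = (r₁ + r₂)/2 = 1.625×10⁷ m.
At r₁: circular v_c1 = √(μ/r₁) = 1243 m/s; transfer-periapsis v_p = √[μ(2/r₁ − 1/a_t)] = 1670 m/s.
Δv₁ = v_p − v_c1 = 426.1 m/s.
At r₂: circular v_c2 = √(μ/r₂) = 411.2 m/s; transfer-apoapsis v_a = √[μ(2/r₂ − 1/a_t)] = 182.6 m/s.
Δv₂ = v_c2 − v_a = 228.6 m/s.
Total Δv = Δv₁ + Δv₂ = 654.7 m/s.

Δv_total ≈ 655 m/s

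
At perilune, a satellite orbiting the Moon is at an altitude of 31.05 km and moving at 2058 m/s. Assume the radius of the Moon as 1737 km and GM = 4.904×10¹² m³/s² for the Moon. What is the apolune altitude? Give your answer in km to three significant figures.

r_p = 1737 + 31.05 = 1768.0 km = 1.768×10⁶ m.
Specific energy ε = v²/2 − μ/r = -6.560×10⁵ J/kg, so a = −μ/(2ε) = 3.738×10⁶ m.
The apsides satisfy r_p + r_a = 2a, so the apolune radius is 2a − r_p = 5.708×10⁶ m = 5707.6 km.
Apolune altitude = 5707.6 − 1737 = 3970.6 km.

apolune altitude ≈ 3970 km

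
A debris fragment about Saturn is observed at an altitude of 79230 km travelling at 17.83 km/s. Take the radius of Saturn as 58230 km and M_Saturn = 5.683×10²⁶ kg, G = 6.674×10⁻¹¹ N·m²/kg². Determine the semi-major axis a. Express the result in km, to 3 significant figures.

a ≈ 1.62×10⁵ km

μ = GM = 6.674×10⁻¹¹ × 5.683×10²⁶ = 3.793×10¹⁶ m³/s².
r = 58230 + 79230 = 1.3746×10⁵ km = 1.375×10⁸ m.
Specific orbital energy ε = v²/2 − μ/r = (17830)²/2 − 3.793×10¹⁶/1.375×10⁸ = -1.170×10⁸ J/kg.
Since ε = −μ/(2a), a = −μ/(2ε) = 1.621×10⁸ m = 1.6213×10⁵ km.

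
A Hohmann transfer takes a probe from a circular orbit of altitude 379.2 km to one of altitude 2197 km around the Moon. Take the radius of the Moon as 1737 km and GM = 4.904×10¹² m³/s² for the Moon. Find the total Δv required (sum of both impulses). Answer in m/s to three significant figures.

Δv_total ≈ 396 m/s

r₁ = 1737 + 379.2 = 2116.2 km = 2.1162×10⁶ m.
r₂ = 1737 + 2197 = 3934.0 km = 3.9340×10⁶ m.
Transfer ellipse a_t = (r₁ + r₂)/2 = 3.025×10⁶ m.
At r₁: circular v_c1 = √(μ/r₁) = 1522 m/s; transfer-perilune v_p = √[μ(2/r₁ − 1/a_t)] = 1736 m/s.
Δv₁ = v_p − v_c1 = 213.7 m/s.
At r₂: circular v_c2 = √(μ/r₂) = 1116 m/s; transfer-apolune v_a = √[μ(2/r₂ − 1/a_t)] = 933.8 m/s.
Δv₂ = v_c2 − v_a = 182.7 m/s.
Total Δv = Δv₁ + Δv₂ = 396.4 m/s.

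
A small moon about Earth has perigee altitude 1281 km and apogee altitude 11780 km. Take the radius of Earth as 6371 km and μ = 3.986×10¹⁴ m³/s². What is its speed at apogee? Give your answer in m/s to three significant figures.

v ≈ 3610 m/s

r_p = 6371 + 1281 = 7652.0 km = 7.6520×10⁶ m.
r_a = 6371 + 11780 = 18151 km = 1.8151×10⁷ m.
Semi-major axis a = (r_p + r_a)/2 = 12902 km = 1.290×10⁷ m.
Vis-viva: v² = μ(2/r − 1/a) = 3.986×10¹⁴ × (1.102×10⁻⁷ − 7.751×10⁻⁸) = 1.302×10⁷ m²/s².
v = 3609 m/s.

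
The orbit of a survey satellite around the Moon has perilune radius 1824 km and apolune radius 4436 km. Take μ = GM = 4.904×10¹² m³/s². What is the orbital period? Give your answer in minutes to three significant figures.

Semi-major axis a = (r_p + r_a)/2 = (1824.0 + 4436.0)/2 = 3130.0 km = 3.130×10⁶ m.
By Kepler's third law T = 2π√(a³/μ) = 2π × 2.501×10³ = 1.571×10⁴ s.
= 261.9 minutes.

T ≈ 262 minutes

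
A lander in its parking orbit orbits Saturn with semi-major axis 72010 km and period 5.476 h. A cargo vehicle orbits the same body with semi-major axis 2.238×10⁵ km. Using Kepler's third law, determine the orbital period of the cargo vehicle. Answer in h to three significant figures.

T₂ ≈ 30.0 h

Kepler's third law: T² ∝ a³, so T₂ = T₁ (a₂/a₁)^(3/2).
a₂/a₁ = 3.108, (a₂/a₁)^(3/2) = 5.479.
T₂ = 5.476 × 5.479 = 30.00 h.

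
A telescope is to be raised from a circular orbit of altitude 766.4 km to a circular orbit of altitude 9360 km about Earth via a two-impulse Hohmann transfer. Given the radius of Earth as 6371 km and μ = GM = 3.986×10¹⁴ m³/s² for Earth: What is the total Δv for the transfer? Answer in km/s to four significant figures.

r₁ = 6371 + 766.4 = 7137.4 km = 7.1374×10⁶ m.
r₂ = 6371 + 9360 = 15731 km = 1.5731×10⁷ m.
Transfer ellipse a_t = (r₁ + r₂)/2 = 1.143×10⁷ m.
At r₁: circular v_c1 = √(μ/r₁) = 7473 m/s; transfer-perigee v_p = √[μ(2/r₁ − 1/a_t)] = 8765 m/s.
Δv₁ = v_p − v_c1 = 1292 m/s.
At r₂: circular v_c2 = √(μ/r₂) = 5034 m/s; transfer-apogee v_a = √[μ(2/r₂ − 1/a_t)] = 3977 m/s.
Δv₂ = v_c2 − v_a = 1057 m/s.
Total Δv = Δv₁ + Δv₂ = 2349 m/s = 2.349 km/s.

Δv_total ≈ 2.349 km/s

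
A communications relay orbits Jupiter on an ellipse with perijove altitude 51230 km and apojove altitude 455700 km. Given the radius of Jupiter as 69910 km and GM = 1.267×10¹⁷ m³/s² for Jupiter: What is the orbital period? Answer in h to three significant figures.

T ≈ 28.5 h

r_p = 69910 + 51230 = 121140 km = 1.2114×10⁸ m.
r_a = 69910 + 455700 = 525610 km = 5.2561×10⁸ m.
Semi-major axis a = (r_p + r_a)/2 = (1.2114×10⁵ + 5.2561×10⁵)/2 = 3.2338×10⁵ km = 3.234×10⁸ m.
By Kepler's third law T = 2π√(a³/μ) = 2π × 1.634×10⁴ = 1.026×10⁵ s.
= 28.51 h.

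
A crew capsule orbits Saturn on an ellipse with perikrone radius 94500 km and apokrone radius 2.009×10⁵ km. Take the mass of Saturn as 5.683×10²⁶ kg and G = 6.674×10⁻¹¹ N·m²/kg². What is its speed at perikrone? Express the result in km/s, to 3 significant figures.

μ = GM = 6.674×10⁻¹¹ × 5.683×10²⁶ = 3.793×10¹⁶ m³/s².
Semi-major axis a = (r_p + r_a)/2 = 1.4770×10⁵ km = 1.477×10⁸ m.
Vis-viva: v² = μ(2/r − 1/a) = 3.793×10¹⁶ × (2.116×10⁻⁸ − 6.770×10⁻⁹) = 5.459×10⁸ m²/s².
v = 23360 m/s = 23.36 km/s.

v ≈ 23.4 km/s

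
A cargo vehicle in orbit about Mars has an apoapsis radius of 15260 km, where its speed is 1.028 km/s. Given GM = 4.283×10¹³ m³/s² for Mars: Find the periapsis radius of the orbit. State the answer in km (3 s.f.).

periapsis radius ≈ 3540 km

r_a = 1.526×10⁷ m.
Specific energy ε = v²/2 − μ/r = -2.278×10⁶ J/kg, so a = −μ/(2ε) = 9.400×10⁶ m.
The apsides satisfy r_p + r_a = 2a, so the periapsis radius is 2a − r_a = 3.539×10⁶ m = 3539.2 km.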